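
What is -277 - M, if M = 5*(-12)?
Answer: -217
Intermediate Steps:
M = -60
-277 - M = -277 - 1*(-60) = -277 + 60 = -217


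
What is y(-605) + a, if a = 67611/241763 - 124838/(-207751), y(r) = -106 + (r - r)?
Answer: -5279782069123/50226505013 ≈ -105.12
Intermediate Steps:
y(r) = -106 (y(r) = -106 + 0 = -106)
a = 44227462255/50226505013 (a = 67611*(1/241763) - 124838*(-1/207751) = 67611/241763 + 124838/207751 = 44227462255/50226505013 ≈ 0.88056)
y(-605) + a = -106 + 44227462255/50226505013 = -5279782069123/50226505013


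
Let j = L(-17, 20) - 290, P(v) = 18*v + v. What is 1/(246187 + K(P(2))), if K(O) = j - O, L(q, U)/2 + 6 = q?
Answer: 1/245813 ≈ 4.0681e-6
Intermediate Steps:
L(q, U) = -12 + 2*q
P(v) = 19*v
j = -336 (j = (-12 + 2*(-17)) - 290 = (-12 - 34) - 290 = -46 - 290 = -336)
K(O) = -336 - O
1/(246187 + K(P(2))) = 1/(246187 + (-336 - 19*2)) = 1/(246187 + (-336 - 1*38)) = 1/(246187 + (-336 - 38)) = 1/(246187 - 374) = 1/245813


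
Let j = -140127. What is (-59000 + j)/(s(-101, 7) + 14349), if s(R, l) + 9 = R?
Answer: -199127/14239 ≈ -13.985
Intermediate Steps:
s(R, l) = -9 + R
(-59000 + j)/(s(-101, 7) + 14349) = (-59000 - 140127)/((-9 - 101) + 14349) = -199127/(-110 + 14349) = -199127/14239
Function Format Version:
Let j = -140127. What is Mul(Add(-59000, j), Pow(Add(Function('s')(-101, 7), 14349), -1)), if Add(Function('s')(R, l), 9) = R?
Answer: Rational(-199127, 14239) ≈ -13.985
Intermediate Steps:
Function('s')(R, l) = Add(-9, R)
Mul(Add(-59000, j), Pow(Add(Function('s')(-101, 7), 14349), -1)) = Mul(Add(-59000, -140127), Pow(Add(Add(-9, -101), 14349), -1)) = Mul(-199127, Pow(Add(-110, 14349), -1)) = Mul(-199127, Pow(14239, -1)) = Mul(-199127, Rational(1, 14239)) = Rational(-199127, 14239)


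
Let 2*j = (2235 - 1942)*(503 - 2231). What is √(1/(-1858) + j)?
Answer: I*√873922222786/1858 ≈ 503.14*I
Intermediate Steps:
j = -253152 (j = ((2235 - 1942)*(503 - 2231))/2 = (293*(-1728))/2 = (½)*(-506304) = -253152)
√(1/(-1858) + j) = √(1/(-1858) - 253152) = √(-1/1858 - 253152) = √(-470356417/1858) = I*√873922222786/1858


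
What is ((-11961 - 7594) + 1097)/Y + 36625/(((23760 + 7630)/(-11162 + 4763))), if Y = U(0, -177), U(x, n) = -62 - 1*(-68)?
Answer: -198557687/18834 ≈ -10543.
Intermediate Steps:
U(x, n) = 6 (U(x, n) = -62 + 68 = 6)
Y = 6
((-11961 - 7594) + 1097)/Y + 36625/(((23760 + 7630)/(-11162 + 4763))) = ((-11961 - 7594) + 1097)/6 + 36625/(((23760 + 7630)/(-11162 + 4763))) = (-19555 + 1097)*(⅙) + 36625/((31390/(-6399))) = -18458*⅙ + 36625/((31390*(-1/6399))) = -9229/3 + 36625/(-31390/6399) = -9229/3 + 36625*(-6399/31390) = -9229/3 - 46872675/6278 = -198557687/18834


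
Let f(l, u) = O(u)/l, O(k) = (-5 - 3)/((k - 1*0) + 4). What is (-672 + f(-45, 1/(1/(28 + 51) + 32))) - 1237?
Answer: -97309027/50975 ≈ -1909.0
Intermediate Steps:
O(k) = -8/(4 + k) (O(k) = -8/((k + 0) + 4) = -8/(k + 4) = -8/(4 + k))
f(l, u) = -8/(l*(4 + u)) (f(l, u) = (-8/(4 + u))/l = -8/(l*(4 + u)))
(-672 + f(-45, 1/(1/(28 + 51) + 32))) - 1237 = (-672 - 8/(-45*(4 + 1/(1/(28 + 51) + 32)))) - 1237 = (-672 - 8*(-1/45)/(4 + 1/(1/79 + 32))) - 1237 = (-672 - 8*(-1/45)/(4 + 1/(2529/79))) - 1237 = (-672 - 8*(-1/45)/(4 + 79/2529)) - 1237 = (-672 - 8*(-1/45)/10195/2529) - 1237 = (-672 - 8*(-1/45)*2529/10195) - 1237 = (-672 + 2248/50975) - 1237 = -34252952/50975 - 1237 = -97309027/50975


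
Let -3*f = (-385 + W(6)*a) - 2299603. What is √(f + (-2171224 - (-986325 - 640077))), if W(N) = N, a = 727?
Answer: 2*√495870/3 ≈ 469.45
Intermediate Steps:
f = 2295626/3 (f = -((-385 + 6*727) - 2299603)/3 = -((-385 + 4362) - 2299603)/3 = -(3977 - 2299603)/3 = -⅓*(-2295626) = 2295626/3 ≈ 7.6521e+5)
√(f + (-2171224 - (-986325 - 640077))) = √(2295626/3 + (-2171224 - (-986325 - 640077))) = √(2295626/3 + (-2171224 - 1*(-1626402))) = √(2295626/3 + (-2171224 + 1626402)) = √(2295626/3 - 544822) = √(661160/3) = 2*√495870/3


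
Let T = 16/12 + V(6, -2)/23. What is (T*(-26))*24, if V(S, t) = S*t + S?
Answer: -15392/23 ≈ -669.22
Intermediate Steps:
V(S, t) = S + S*t
T = 74/69 (T = 16/12 + (6*(1 - 2))/23 = 16*(1/12) + (6*(-1))*(1/23) = 4/3 - 6*1/23 = 4/3 - 6/23 = 74/69 ≈ 1.0725)
(T*(-26))*24 = ((74/69)*(-26))*24 = -1924/69*24 = -15392/23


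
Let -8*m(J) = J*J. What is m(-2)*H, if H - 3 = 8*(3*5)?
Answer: -123/2 ≈ -61.500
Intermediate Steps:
m(J) = -J**2/8 (m(J) = -J*J/8 = -J**2/8)
H = 123 (H = 3 + 8*(3*5) = 3 + 8*15 = 3 + 120 = 123)
m(-2)*H = -1/8*(-2)**2*123 = -1/8*4*123 = -1/2*123 = -123/2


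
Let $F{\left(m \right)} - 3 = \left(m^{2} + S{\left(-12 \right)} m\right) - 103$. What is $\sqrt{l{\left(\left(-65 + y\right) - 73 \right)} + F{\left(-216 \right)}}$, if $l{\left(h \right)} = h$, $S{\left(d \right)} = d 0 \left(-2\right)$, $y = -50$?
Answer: $12 \sqrt{322} \approx 215.33$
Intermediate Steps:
$S{\left(d \right)} = 0$ ($S{\left(d \right)} = 0 \left(-2\right) = 0$)
$F{\left(m \right)} = -100 + m^{2}$ ($F{\left(m \right)} = 3 + \left(\left(m^{2} + 0 m\right) - 103\right) = 3 + \left(\left(m^{2} + 0\right) - 103\right) = 3 + \left(m^{2} - 103\right) = 3 + \left(-103 + m^{2}\right) = -100 + m^{2}$)
$\sqrt{l{\left(\left(-65 + y\right) - 73 \right)} + F{\left(-216 \right)}} = \sqrt{\left(\left(-65 - 50\right) - 73\right) - \left(100 - \left(-216\right)^{2}\right)} = \sqrt{\left(-115 - 73\right) + \left(-100 + 46656\right)} = \sqrt{-188 + 46556} = \sqrt{46368} = 12 \sqrt{322}$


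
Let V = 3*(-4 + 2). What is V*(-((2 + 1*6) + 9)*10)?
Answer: 1020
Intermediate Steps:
V = -6 (V = 3*(-2) = -6)
V*(-((2 + 1*6) + 9)*10) = -(-6)*((2 + 1*6) + 9)*10 = -(-6)*((2 + 6) + 9)*10 = -(-6)*(8 + 9)*10 = -(-6)*17*10 = -(-6)*170 = -6*(-170) = 1020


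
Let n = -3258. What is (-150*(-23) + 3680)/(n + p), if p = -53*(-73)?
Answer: 7130/611 ≈ 11.669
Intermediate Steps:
p = 3869
(-150*(-23) + 3680)/(n + p) = (-150*(-23) + 3680)/(-3258 + 3869) = (3450 + 3680)/611 = 7130*(1/611) = 7130/611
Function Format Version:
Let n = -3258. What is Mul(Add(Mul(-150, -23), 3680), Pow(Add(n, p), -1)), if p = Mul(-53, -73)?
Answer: Rational(7130, 611) ≈ 11.669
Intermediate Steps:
p = 3869
Mul(Add(Mul(-150, -23), 3680), Pow(Add(n, p), -1)) = Mul(Add(Mul(-150, -23), 3680), Pow(Add(-3258, 3869), -1)) = Mul(Add(3450, 3680), Pow(611, -1)) = Mul(7130, Rational(1, 611)) = Rational(7130, 611)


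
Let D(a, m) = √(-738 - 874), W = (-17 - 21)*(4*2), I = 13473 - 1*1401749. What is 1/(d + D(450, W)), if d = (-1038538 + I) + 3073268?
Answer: 323227/208951387864 - I*√403/208951387864 ≈ 1.5469e-6 - 9.6074e-11*I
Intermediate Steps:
I = -1388276 (I = 13473 - 1401749 = -1388276)
W = -304 (W = -38*8 = -304)
D(a, m) = 2*I*√403 (D(a, m) = √(-1612) = 2*I*√403)
d = 646454 (d = (-1038538 - 1388276) + 3073268 = -2426814 + 3073268 = 646454)
1/(d + D(450, W)) = 1/(646454 + 2*I*√403)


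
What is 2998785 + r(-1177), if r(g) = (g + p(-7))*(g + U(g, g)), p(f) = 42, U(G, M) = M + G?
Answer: 7006470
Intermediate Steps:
U(G, M) = G + M
r(g) = 3*g*(42 + g) (r(g) = (g + 42)*(g + (g + g)) = (42 + g)*(g + 2*g) = (42 + g)*(3*g) = 3*g*(42 + g))
2998785 + r(-1177) = 2998785 + 3*(-1177)*(42 - 1177) = 2998785 + 3*(-1177)*(-1135) = 2998785 + 4007685 = 7006470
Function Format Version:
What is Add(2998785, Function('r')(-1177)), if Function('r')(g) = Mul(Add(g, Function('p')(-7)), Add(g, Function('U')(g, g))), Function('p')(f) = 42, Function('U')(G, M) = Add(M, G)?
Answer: 7006470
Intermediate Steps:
Function('U')(G, M) = Add(G, M)
Function('r')(g) = Mul(3, g, Add(42, g)) (Function('r')(g) = Mul(Add(g, 42), Add(g, Add(g, g))) = Mul(Add(42, g), Add(g, Mul(2, g))) = Mul(Add(42, g), Mul(3, g)) = Mul(3, g, Add(42, g)))
Add(2998785, Function('r')(-1177)) = Add(2998785, Mul(3, -1177, Add(42, -1177))) = Add(2998785, Mul(3, -1177, -1135)) = Add(2998785, 4007685) = 7006470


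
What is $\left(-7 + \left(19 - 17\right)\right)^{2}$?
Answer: $25$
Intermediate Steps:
$\left(-7 + \left(19 - 17\right)\right)^{2} = \left(-7 + 2\right)^{2} = \left(-5\right)^{2} = 25$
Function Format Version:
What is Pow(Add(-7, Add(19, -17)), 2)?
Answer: 25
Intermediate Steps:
Pow(Add(-7, Add(19, -17)), 2) = Pow(Add(-7, 2), 2) = Pow(-5, 2) = 25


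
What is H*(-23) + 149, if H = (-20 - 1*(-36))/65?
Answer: 9317/65 ≈ 143.34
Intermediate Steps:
H = 16/65 (H = (-20 + 36)*(1/65) = 16*(1/65) = 16/65 ≈ 0.24615)
H*(-23) + 149 = (16/65)*(-23) + 149 = -368/65 + 149 = 9317/65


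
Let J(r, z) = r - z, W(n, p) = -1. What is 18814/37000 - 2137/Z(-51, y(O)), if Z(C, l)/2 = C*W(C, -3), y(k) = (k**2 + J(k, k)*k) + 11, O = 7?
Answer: -19287493/943500 ≈ -20.443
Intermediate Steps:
y(k) = 11 + k**2 (y(k) = (k**2 + (k - k)*k) + 11 = (k**2 + 0*k) + 11 = (k**2 + 0) + 11 = k**2 + 11 = 11 + k**2)
Z(C, l) = -2*C (Z(C, l) = 2*(C*(-1)) = 2*(-C) = -2*C)
18814/37000 - 2137/Z(-51, y(O)) = 18814/37000 - 2137/((-2*(-51))) = 18814*(1/37000) - 2137/102 = 9407/18500 - 2137*1/102 = 9407/18500 - 2137/102 = -19287493/943500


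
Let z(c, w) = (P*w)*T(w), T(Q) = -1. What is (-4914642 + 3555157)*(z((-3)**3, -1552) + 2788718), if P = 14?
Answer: -3820759180310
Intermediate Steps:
z(c, w) = -14*w (z(c, w) = (14*w)*(-1) = -14*w)
(-4914642 + 3555157)*(z((-3)**3, -1552) + 2788718) = (-4914642 + 3555157)*(-14*(-1552) + 2788718) = -1359485*(21728 + 2788718) = -1359485*2810446 = -3820759180310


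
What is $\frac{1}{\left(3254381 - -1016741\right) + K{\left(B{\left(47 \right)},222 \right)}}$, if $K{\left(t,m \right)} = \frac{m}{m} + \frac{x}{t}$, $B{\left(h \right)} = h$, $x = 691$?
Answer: $\frac{47}{200743472} \approx 2.3413 \cdot 10^{-7}$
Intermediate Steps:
$K{\left(t,m \right)} = 1 + \frac{691}{t}$ ($K{\left(t,m \right)} = \frac{m}{m} + \frac{691}{t} = 1 + \frac{691}{t}$)
$\frac{1}{\left(3254381 - -1016741\right) + K{\left(B{\left(47 \right)},222 \right)}} = \frac{1}{\left(3254381 - -1016741\right) + \frac{691 + 47}{47}} = \frac{1}{\left(3254381 + 1016741\right) + \frac{1}{47} \cdot 738} = \frac{1}{4271122 + \frac{738}{47}} = \frac{1}{\frac{200743472}{47}} = \frac{47}{200743472}$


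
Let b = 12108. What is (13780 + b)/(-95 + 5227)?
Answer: 6472/1283 ≈ 5.0444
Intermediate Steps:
(13780 + b)/(-95 + 5227) = (13780 + 12108)/(-95 + 5227) = 25888/5132 = 25888*(1/5132) = 6472/1283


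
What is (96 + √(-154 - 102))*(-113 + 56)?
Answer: -5472 - 912*I ≈ -5472.0 - 912.0*I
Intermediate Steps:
(96 + √(-154 - 102))*(-113 + 56) = (96 + √(-256))*(-57) = (96 + 16*I)*(-57) = -5472 - 912*I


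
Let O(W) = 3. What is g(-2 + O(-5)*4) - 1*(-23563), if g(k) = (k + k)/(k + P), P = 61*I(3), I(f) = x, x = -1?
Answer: 1201693/51 ≈ 23563.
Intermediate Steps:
I(f) = -1
P = -61 (P = 61*(-1) = -61)
g(k) = 2*k/(-61 + k) (g(k) = (k + k)/(k - 61) = (2*k)/(-61 + k) = 2*k/(-61 + k))
g(-2 + O(-5)*4) - 1*(-23563) = 2*(-2 + 3*4)/(-61 + (-2 + 3*4)) - 1*(-23563) = 2*(-2 + 12)/(-61 + (-2 + 12)) + 23563 = 2*10/(-61 + 10) + 23563 = 2*10/(-51) + 23563 = 2*10*(-1/51) + 23563 = -20/51 + 23563 = 1201693/51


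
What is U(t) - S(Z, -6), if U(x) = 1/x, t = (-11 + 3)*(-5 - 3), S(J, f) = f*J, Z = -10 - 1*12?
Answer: -8447/64 ≈ -131.98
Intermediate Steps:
Z = -22 (Z = -10 - 12 = -22)
S(J, f) = J*f
t = 64 (t = -8*(-8) = 64)
U(t) - S(Z, -6) = 1/64 - (-22)*(-6) = 1/64 - 1*132 = 1/64 - 132 = -8447/64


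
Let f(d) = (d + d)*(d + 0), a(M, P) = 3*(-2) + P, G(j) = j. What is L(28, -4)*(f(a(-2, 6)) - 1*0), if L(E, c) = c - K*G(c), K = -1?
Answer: 0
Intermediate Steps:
a(M, P) = -6 + P
L(E, c) = 2*c (L(E, c) = c - (-1)*c = c + c = 2*c)
f(d) = 2*d² (f(d) = (2*d)*d = 2*d²)
L(28, -4)*(f(a(-2, 6)) - 1*0) = (2*(-4))*(2*(-6 + 6)² - 1*0) = -8*(2*0² + 0) = -8*(2*0 + 0) = -8*(0 + 0) = -8*0 = 0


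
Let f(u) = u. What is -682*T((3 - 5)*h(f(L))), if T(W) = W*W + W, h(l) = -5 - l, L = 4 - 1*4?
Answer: -75020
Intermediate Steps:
L = 0 (L = 4 - 4 = 0)
T(W) = W + W**2 (T(W) = W**2 + W = W + W**2)
-682*T((3 - 5)*h(f(L))) = -682*(3 - 5)*(-5 - 1*0)*(1 + (3 - 5)*(-5 - 1*0)) = -682*(-2*(-5 + 0))*(1 - 2*(-5 + 0)) = -682*(-2*(-5))*(1 - 2*(-5)) = -6820*(1 + 10) = -6820*11 = -682*110 = -75020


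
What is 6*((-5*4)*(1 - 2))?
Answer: 120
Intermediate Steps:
6*((-5*4)*(1 - 2)) = 6*(-20*(-1)) = 6*20 = 120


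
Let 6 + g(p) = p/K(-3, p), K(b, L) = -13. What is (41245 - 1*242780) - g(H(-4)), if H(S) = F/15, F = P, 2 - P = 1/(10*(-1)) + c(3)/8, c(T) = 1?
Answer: -1571926121/7800 ≈ -2.0153e+5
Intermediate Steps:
P = 79/40 (P = 2 - (1/(10*(-1)) + 1/8) = 2 - ((⅒)*(-1) + 1*(⅛)) = 2 - (-⅒ + ⅛) = 2 - 1*1/40 = 2 - 1/40 = 79/40 ≈ 1.9750)
F = 79/40 ≈ 1.9750
H(S) = 79/600 (H(S) = (79/40)/15 = (79/40)*(1/15) = 79/600)
g(p) = -6 - p/13 (g(p) = -6 + p/(-13) = -6 + p*(-1/13) = -6 - p/13)
(41245 - 1*242780) - g(H(-4)) = (41245 - 1*242780) - (-6 - 1/13*79/600) = (41245 - 242780) - (-6 - 79/7800) = -201535 - 1*(-46879/7800) = -201535 + 46879/7800 = -1571926121/7800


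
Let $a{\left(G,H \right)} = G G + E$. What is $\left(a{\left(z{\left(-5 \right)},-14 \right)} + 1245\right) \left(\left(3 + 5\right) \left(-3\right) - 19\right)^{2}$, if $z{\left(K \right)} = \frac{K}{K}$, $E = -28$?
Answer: $2252082$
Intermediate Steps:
$z{\left(K \right)} = 1$
$a{\left(G,H \right)} = -28 + G^{2}$ ($a{\left(G,H \right)} = G G - 28 = G^{2} - 28 = -28 + G^{2}$)
$\left(a{\left(z{\left(-5 \right)},-14 \right)} + 1245\right) \left(\left(3 + 5\right) \left(-3\right) - 19\right)^{2} = \left(\left(-28 + 1^{2}\right) + 1245\right) \left(\left(3 + 5\right) \left(-3\right) - 19\right)^{2} = \left(\left(-28 + 1\right) + 1245\right) \left(8 \left(-3\right) - 19\right)^{2} = \left(-27 + 1245\right) \left(-24 - 19\right)^{2} = 1218 \left(-43\right)^{2} = 1218 \cdot 1849 = 2252082$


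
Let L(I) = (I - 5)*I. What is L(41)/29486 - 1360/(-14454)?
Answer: 15358766/106547661 ≈ 0.14415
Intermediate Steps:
L(I) = I*(-5 + I) (L(I) = (-5 + I)*I = I*(-5 + I))
L(41)/29486 - 1360/(-14454) = (41*(-5 + 41))/29486 - 1360/(-14454) = (41*36)*(1/29486) - 1360*(-1/14454) = 1476*(1/29486) + 680/7227 = 738/14743 + 680/7227 = 15358766/106547661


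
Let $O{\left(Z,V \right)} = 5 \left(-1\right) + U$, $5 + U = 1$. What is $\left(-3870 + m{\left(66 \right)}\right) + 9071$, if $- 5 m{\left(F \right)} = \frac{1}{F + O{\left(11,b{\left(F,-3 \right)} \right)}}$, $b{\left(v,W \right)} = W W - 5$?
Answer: $\frac{1482284}{285} \approx 5201.0$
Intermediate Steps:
$U = -4$ ($U = -5 + 1 = -4$)
$b{\left(v,W \right)} = -5 + W^{2}$ ($b{\left(v,W \right)} = W^{2} - 5 = -5 + W^{2}$)
$O{\left(Z,V \right)} = -9$ ($O{\left(Z,V \right)} = 5 \left(-1\right) - 4 = -5 - 4 = -9$)
$m{\left(F \right)} = - \frac{1}{5 \left(-9 + F\right)}$ ($m{\left(F \right)} = - \frac{1}{5 \left(F - 9\right)} = - \frac{1}{5 \left(-9 + F\right)}$)
$\left(-3870 + m{\left(66 \right)}\right) + 9071 = \left(-3870 - \frac{1}{-45 + 5 \cdot 66}\right) + 9071 = \left(-3870 - \frac{1}{-45 + 330}\right) + 9071 = \left(-3870 - \frac{1}{285}\right) + 9071 = - \frac{1102951}{285} + 9071 = \frac{1482284}{285}$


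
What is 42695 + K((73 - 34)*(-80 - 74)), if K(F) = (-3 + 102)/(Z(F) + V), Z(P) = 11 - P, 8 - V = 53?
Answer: 254974639/5972 ≈ 42695.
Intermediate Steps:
V = -45 (V = 8 - 1*53 = 8 - 53 = -45)
K(F) = 99/(-34 - F) (K(F) = (-3 + 102)/((11 - F) - 45) = 99/(-34 - F))
42695 + K((73 - 34)*(-80 - 74)) = 42695 - 99/(34 + (73 - 34)*(-80 - 74)) = 42695 - 99/(34 + 39*(-154)) = 42695 - 99/(34 - 6006) = 42695 - 99/(-5972) = 42695 - 99*(-1/5972) = 42695 + 99/5972 = 254974639/5972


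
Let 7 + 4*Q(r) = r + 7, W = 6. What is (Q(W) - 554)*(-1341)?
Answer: 1481805/2 ≈ 7.4090e+5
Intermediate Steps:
Q(r) = r/4 (Q(r) = -7/4 + (r + 7)/4 = -7/4 + (7 + r)/4 = -7/4 + (7/4 + r/4) = r/4)
(Q(W) - 554)*(-1341) = ((1/4)*6 - 554)*(-1341) = (3/2 - 554)*(-1341) = -1105/2*(-1341) = 1481805/2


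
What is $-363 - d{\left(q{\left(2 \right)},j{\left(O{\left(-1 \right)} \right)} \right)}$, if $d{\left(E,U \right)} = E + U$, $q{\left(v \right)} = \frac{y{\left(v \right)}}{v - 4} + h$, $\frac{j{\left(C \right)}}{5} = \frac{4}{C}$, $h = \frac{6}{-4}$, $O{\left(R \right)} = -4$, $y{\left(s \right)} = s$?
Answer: $- \frac{711}{2} \approx -355.5$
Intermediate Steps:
$h = - \frac{3}{2}$ ($h = 6 \left(- \frac{1}{4}\right) = - \frac{3}{2} \approx -1.5$)
$j{\left(C \right)} = \frac{20}{C}$ ($j{\left(C \right)} = 5 \frac{4}{C} = \frac{20}{C}$)
$q{\left(v \right)} = - \frac{3}{2} + \frac{v}{-4 + v}$ ($q{\left(v \right)} = \frac{v}{v - 4} - \frac{3}{2} = \frac{v}{-4 + v} - \frac{3}{2} = - \frac{3}{2} + \frac{v}{-4 + v}$)
$-363 - d{\left(q{\left(2 \right)},j{\left(O{\left(-1 \right)} \right)} \right)} = -363 - \left(\frac{12 - 2}{2 \left(-4 + 2\right)} + \frac{20}{-4}\right) = -363 - \left(\frac{12 - 2}{2 \left(-2\right)} + 20 \left(- \frac{1}{4}\right)\right) = -363 - \left(\frac{1}{2} \left(- \frac{1}{2}\right) 10 - 5\right) = -363 - \left(- \frac{5}{2} - 5\right) = -363 - - \frac{15}{2} = -363 + \frac{15}{2} = - \frac{711}{2}$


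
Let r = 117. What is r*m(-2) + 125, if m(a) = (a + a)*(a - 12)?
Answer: 6677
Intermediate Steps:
m(a) = 2*a*(-12 + a) (m(a) = (2*a)*(-12 + a) = 2*a*(-12 + a))
r*m(-2) + 125 = 117*(2*(-2)*(-12 - 2)) + 125 = 117*(2*(-2)*(-14)) + 125 = 117*56 + 125 = 6552 + 125 = 6677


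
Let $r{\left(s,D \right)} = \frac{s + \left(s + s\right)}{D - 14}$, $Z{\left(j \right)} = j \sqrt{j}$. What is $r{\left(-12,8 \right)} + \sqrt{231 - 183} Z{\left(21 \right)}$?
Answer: $6 + 252 \sqrt{7} \approx 672.73$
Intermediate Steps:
$Z{\left(j \right)} = j^{\frac{3}{2}}$
$r{\left(s,D \right)} = \frac{3 s}{-14 + D}$ ($r{\left(s,D \right)} = \frac{s + 2 s}{-14 + D} = \frac{3 s}{-14 + D}$)
$r{\left(-12,8 \right)} + \sqrt{231 - 183} Z{\left(21 \right)} = 3 \left(-12\right) \frac{1}{-14 + 8} + \sqrt{231 - 183} \cdot 21^{\frac{3}{2}} = 3 \left(-12\right) \frac{1}{-6} + \sqrt{48} \cdot 21 \sqrt{21} = 3 \left(-12\right) \left(- \frac{1}{6}\right) + 4 \sqrt{3} \cdot 21 \sqrt{21} = 6 + 252 \sqrt{7}$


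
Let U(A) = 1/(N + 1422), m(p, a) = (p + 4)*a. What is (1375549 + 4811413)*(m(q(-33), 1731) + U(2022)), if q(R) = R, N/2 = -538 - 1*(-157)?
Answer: -102491167701059/330 ≈ -3.1058e+11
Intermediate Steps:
N = -762 (N = 2*(-538 - 1*(-157)) = 2*(-538 + 157) = 2*(-381) = -762)
m(p, a) = a*(4 + p) (m(p, a) = (4 + p)*a = a*(4 + p))
U(A) = 1/660 (U(A) = 1/(-762 + 1422) = 1/660)
(1375549 + 4811413)*(m(q(-33), 1731) + U(2022)) = (1375549 + 4811413)*(1731*(4 - 33) + 1/660) = 6186962*(1731*(-29) + 1/660) = 6186962*(-50199 + 1/660) = 6186962*(-33131339/660) = -102491167701059/330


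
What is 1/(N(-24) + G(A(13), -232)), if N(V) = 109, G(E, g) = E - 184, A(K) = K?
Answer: -1/62 ≈ -0.016129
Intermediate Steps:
G(E, g) = -184 + E
1/(N(-24) + G(A(13), -232)) = 1/(109 + (-184 + 13)) = 1/(109 - 171) = 1/(-62) = -1/62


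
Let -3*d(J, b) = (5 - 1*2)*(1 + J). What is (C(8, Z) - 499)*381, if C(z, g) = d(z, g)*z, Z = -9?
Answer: -217551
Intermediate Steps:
d(J, b) = -1 - J (d(J, b) = -(5 - 1*2)*(1 + J)/3 = -(5 - 2)*(1 + J)/3 = -(1 + J) = -(3 + 3*J)/3 = -1 - J)
C(z, g) = z*(-1 - z) (C(z, g) = (-1 - z)*z = z*(-1 - z))
(C(8, Z) - 499)*381 = (-1*8*(1 + 8) - 499)*381 = (-1*8*9 - 499)*381 = (-72 - 499)*381 = -571*381 = -217551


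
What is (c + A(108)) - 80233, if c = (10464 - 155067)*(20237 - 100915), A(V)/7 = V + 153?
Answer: 11666202428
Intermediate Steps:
A(V) = 1071 + 7*V (A(V) = 7*(V + 153) = 7*(153 + V) = 1071 + 7*V)
c = 11666280834 (c = -144603*(-80678) = 11666280834)
(c + A(108)) - 80233 = (11666280834 + (1071 + 7*108)) - 80233 = (11666280834 + (1071 + 756)) - 80233 = (11666280834 + 1827) - 80233 = 11666282661 - 80233 = 11666202428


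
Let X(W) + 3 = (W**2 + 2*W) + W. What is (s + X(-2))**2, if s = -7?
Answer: 144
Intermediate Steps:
X(W) = -3 + W**2 + 3*W (X(W) = -3 + ((W**2 + 2*W) + W) = -3 + (W**2 + 3*W) = -3 + W**2 + 3*W)
(s + X(-2))**2 = (-7 + (-3 + (-2)**2 + 3*(-2)))**2 = (-7 + (-3 + 4 - 6))**2 = (-7 - 5)**2 = (-12)**2 = 144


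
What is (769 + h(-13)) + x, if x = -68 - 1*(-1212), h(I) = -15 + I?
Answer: 1885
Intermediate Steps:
x = 1144 (x = -68 + 1212 = 1144)
(769 + h(-13)) + x = (769 + (-15 - 13)) + 1144 = (769 - 28) + 1144 = 741 + 1144 = 1885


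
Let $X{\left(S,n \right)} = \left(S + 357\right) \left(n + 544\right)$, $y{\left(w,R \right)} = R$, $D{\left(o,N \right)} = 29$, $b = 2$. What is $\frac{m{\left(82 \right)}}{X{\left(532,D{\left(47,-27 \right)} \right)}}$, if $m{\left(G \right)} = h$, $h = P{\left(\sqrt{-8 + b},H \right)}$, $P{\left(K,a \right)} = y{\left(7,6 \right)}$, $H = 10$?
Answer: $\frac{2}{169799} \approx 1.1779 \cdot 10^{-5}$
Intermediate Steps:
$P{\left(K,a \right)} = 6$
$X{\left(S,n \right)} = \left(357 + S\right) \left(544 + n\right)$
$h = 6$
$m{\left(G \right)} = 6$
$\frac{m{\left(82 \right)}}{X{\left(532,D{\left(47,-27 \right)} \right)}} = \frac{6}{194208 + 357 \cdot 29 + 544 \cdot 532 + 532 \cdot 29} = \frac{6}{194208 + 10353 + 289408 + 15428} = \frac{6}{509397} = 6 \cdot \frac{1}{509397} = \frac{2}{169799}$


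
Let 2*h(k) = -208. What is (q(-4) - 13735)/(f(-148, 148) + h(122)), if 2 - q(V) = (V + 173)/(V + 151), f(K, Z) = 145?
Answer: -2018920/6027 ≈ -334.98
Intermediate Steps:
h(k) = -104 (h(k) = (½)*(-208) = -104)
q(V) = 2 - (173 + V)/(151 + V) (q(V) = 2 - (V + 173)/(V + 151) = 2 - (173 + V)/(151 + V))
(q(-4) - 13735)/(f(-148, 148) + h(122)) = ((129 - 4)/(151 - 4) - 13735)/(145 - 104) = (125/147 - 13735)/41 = ((1/147)*125 - 13735)*(1/41) = (125/147 - 13735)*(1/41) = -2018920/147*1/41 = -2018920/6027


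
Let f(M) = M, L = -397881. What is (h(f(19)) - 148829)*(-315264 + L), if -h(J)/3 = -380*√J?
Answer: 106136657205 - 812985300*√19 ≈ 1.0259e+11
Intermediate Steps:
h(J) = 1140*√J (h(J) = -(-1140)*√J = 1140*√J)
(h(f(19)) - 148829)*(-315264 + L) = (1140*√19 - 148829)*(-315264 - 397881) = (-148829 + 1140*√19)*(-713145) = 106136657205 - 812985300*√19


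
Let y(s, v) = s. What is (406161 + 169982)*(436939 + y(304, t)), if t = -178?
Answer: 251914493749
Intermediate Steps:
(406161 + 169982)*(436939 + y(304, t)) = (406161 + 169982)*(436939 + 304) = 576143*437243 = 251914493749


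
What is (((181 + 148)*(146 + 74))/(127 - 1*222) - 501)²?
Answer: 575760025/361 ≈ 1.5949e+6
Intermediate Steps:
(((181 + 148)*(146 + 74))/(127 - 1*222) - 501)² = ((329*220)/(127 - 222) - 501)² = (72380/(-95) - 501)² = (72380*(-1/95) - 501)² = (-14476/19 - 501)² = (-23995/19)² = 575760025/361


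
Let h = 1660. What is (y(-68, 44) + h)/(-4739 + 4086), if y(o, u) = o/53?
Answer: -87912/34609 ≈ -2.5401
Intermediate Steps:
y(o, u) = o/53 (y(o, u) = o*(1/53) = o/53)
(y(-68, 44) + h)/(-4739 + 4086) = ((1/53)*(-68) + 1660)/(-4739 + 4086) = (-68/53 + 1660)/(-653) = (87912/53)*(-1/653) = -87912/34609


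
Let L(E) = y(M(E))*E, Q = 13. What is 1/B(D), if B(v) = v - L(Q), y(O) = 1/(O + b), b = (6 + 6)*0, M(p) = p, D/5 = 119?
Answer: 1/594 ≈ 0.0016835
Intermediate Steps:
D = 595 (D = 5*119 = 595)
b = 0 (b = 12*0 = 0)
y(O) = 1/O (y(O) = 1/(O + 0) = 1/O)
L(E) = 1 (L(E) = E/E = 1)
B(v) = -1 + v (B(v) = v - 1*1 = v - 1 = -1 + v)
1/B(D) = 1/(-1 + 595) = 1/594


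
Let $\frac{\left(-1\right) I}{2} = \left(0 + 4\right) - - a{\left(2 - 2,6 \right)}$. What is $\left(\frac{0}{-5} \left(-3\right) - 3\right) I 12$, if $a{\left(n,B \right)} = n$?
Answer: $288$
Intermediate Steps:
$I = -8$ ($I = - 2 \left(\left(0 + 4\right) - - (2 - 2)\right) = - 2 \left(4 - - (2 - 2)\right) = - 2 \left(4 - \left(-1\right) 0\right) = - 2 \left(4 - 0\right) = - 2 \left(4 + 0\right) = \left(-2\right) 4 = -8$)
$\left(\frac{0}{-5} \left(-3\right) - 3\right) I 12 = \left(\frac{0}{-5} \left(-3\right) - 3\right) \left(-8\right) 12 = \left(0 \left(- \frac{1}{5}\right) \left(-3\right) - 3\right) \left(-8\right) 12 = \left(0 \left(-3\right) - 3\right) \left(-8\right) 12 = \left(0 - 3\right) \left(-8\right) 12 = \left(-3\right) \left(-8\right) 12 = 24 \cdot 12 = 288$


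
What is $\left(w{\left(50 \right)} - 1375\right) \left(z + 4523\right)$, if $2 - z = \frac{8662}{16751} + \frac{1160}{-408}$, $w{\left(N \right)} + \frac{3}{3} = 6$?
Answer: $- \frac{5298747846460}{854301} \approx -6.2024 \cdot 10^{6}$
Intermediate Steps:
$w{\left(N \right)} = 5$ ($w{\left(N \right)} = -1 + 6 = 5$)
$z = \frac{3695735}{854301}$ ($z = 2 - \left(\frac{8662}{16751} + \frac{1160}{-408}\right) = 2 - \left(8662 \cdot \frac{1}{16751} + 1160 \left(- \frac{1}{408}\right)\right) = 2 - \left(\frac{8662}{16751} - \frac{145}{51}\right) = 2 - - \frac{1987133}{854301} = 2 + \frac{1987133}{854301} = \frac{3695735}{854301} \approx 4.326$)
$\left(w{\left(50 \right)} - 1375\right) \left(z + 4523\right) = \left(5 - 1375\right) \left(\frac{3695735}{854301} + 4523\right) = \left(-1370\right) \frac{3867699158}{854301} = - \frac{5298747846460}{854301}$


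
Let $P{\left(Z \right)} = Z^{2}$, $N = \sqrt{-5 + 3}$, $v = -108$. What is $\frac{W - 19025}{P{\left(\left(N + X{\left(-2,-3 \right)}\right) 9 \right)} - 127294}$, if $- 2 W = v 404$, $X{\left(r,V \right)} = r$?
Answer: $\frac{2791 i}{4 \left(- 31783 i + 81 \sqrt{2}\right)} \approx -0.021953 + 7.9123 \cdot 10^{-5} i$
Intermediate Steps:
$N = i \sqrt{2}$ ($N = \sqrt{-2} = i \sqrt{2} \approx 1.4142 i$)
$W = 21816$ ($W = - \frac{\left(-108\right) 404}{2} = \left(- \frac{1}{2}\right) \left(-43632\right) = 21816$)
$\frac{W - 19025}{P{\left(\left(N + X{\left(-2,-3 \right)}\right) 9 \right)} - 127294} = \frac{21816 - 19025}{\left(\left(i \sqrt{2} - 2\right) 9\right)^{2} - 127294} = \frac{2791}{\left(\left(-2 + i \sqrt{2}\right) 9\right)^{2} - 127294} = \frac{2791}{\left(-18 + 9 i \sqrt{2}\right)^{2} - 127294} = \frac{2791}{-127294 + \left(-18 + 9 i \sqrt{2}\right)^{2}}$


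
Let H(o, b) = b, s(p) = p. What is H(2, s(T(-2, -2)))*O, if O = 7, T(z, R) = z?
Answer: -14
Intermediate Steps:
H(2, s(T(-2, -2)))*O = -2*7 = -14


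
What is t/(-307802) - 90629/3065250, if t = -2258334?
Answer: 3447231253021/471745040250 ≈ 7.3074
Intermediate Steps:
t/(-307802) - 90629/3065250 = -2258334/(-307802) - 90629/3065250 = -2258334*(-1/307802) - 90629*1/3065250 = 1129167/153901 - 90629/3065250 = 3447231253021/471745040250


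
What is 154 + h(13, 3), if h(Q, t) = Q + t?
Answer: 170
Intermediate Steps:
154 + h(13, 3) = 154 + (13 + 3) = 154 + 16 = 170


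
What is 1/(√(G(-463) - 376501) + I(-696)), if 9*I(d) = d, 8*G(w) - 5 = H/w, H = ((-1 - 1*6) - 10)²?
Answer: -1288992/6375191599 - 18*I*√322840102457/6375191599 ≈ -0.00020219 - 0.0016043*I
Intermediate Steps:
H = 289 (H = ((-1 - 6) - 10)² = (-7 - 10)² = (-17)² = 289)
G(w) = 5/8 + 289/(8*w) (G(w) = 5/8 + (289/w)/8 = 5/8 + 289/(8*w))
I(d) = d/9
1/(√(G(-463) - 376501) + I(-696)) = 1/(√((⅛)*(289 + 5*(-463))/(-463) - 376501) + (⅑)*(-696)) = 1/(√((⅛)*(-1/463)*(289 - 2315) - 376501) - 232/3) = 1/(√((⅛)*(-1/463)*(-2026) - 376501) - 232/3) = 1/(√(1013/1852 - 376501) - 232/3) = 1/(√(-697278839/1852) - 232/3) = 1/(I*√322840102457/926 - 232/3) = 1/(-232/3 + I*√322840102457/926)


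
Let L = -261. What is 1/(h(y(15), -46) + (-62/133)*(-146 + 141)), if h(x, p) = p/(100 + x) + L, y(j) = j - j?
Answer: -6650/1723209 ≈ -0.0038591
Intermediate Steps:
y(j) = 0
h(x, p) = -261 + p/(100 + x) (h(x, p) = p/(100 + x) - 261 = -261 + p/(100 + x))
1/(h(y(15), -46) + (-62/133)*(-146 + 141)) = 1/((-26100 - 46 - 261*0)/(100 + 0) + (-62/133)*(-146 + 141)) = 1/((-26100 - 46 + 0)/100 - 62*1/133*(-5)) = 1/((1/100)*(-26146) - 62/133*(-5)) = 1/(-13073/50 + 310/133) = 1/(-1723209/6650) = -6650/1723209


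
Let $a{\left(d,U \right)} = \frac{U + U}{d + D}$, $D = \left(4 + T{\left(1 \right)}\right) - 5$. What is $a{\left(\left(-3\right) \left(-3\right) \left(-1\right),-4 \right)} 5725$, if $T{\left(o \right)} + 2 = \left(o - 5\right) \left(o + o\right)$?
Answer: $2290$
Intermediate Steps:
$T{\left(o \right)} = -2 + 2 o \left(-5 + o\right)$ ($T{\left(o \right)} = -2 + \left(o - 5\right) \left(o + o\right) = -2 + \left(-5 + o\right) 2 o = -2 + 2 o \left(-5 + o\right)$)
$D = -11$ ($D = \left(4 - \left(12 - 2\right)\right) - 5 = \left(4 - 10\right) - 5 = -6 - 5 = -11$)
$a{\left(d,U \right)} = \frac{2 U}{-11 + d}$ ($a{\left(d,U \right)} = \frac{U + U}{d - 11} = \frac{2 U}{-11 + d}$)
$a{\left(\left(-3\right) \left(-3\right) \left(-1\right),-4 \right)} 5725 = 2 \left(-4\right) \frac{1}{-11 + \left(-3\right) \left(-3\right) \left(-1\right)} 5725 = 2 \left(-4\right) \frac{1}{-11 + 9 \left(-1\right)} 5725 = 2 \left(-4\right) \frac{1}{-11 - 9} \cdot 5725 = 2 \left(-4\right) \frac{1}{-20} \cdot 5725 = 2 \left(-4\right) \left(- \frac{1}{20}\right) 5725 = \frac{2}{5} \cdot 5725 = 2290$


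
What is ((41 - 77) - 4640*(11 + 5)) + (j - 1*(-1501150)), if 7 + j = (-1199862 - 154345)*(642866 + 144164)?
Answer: -1065800108343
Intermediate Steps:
j = -1065801535217 (j = -7 + (-1199862 - 154345)*(642866 + 144164) = -7 - 1354207*787030 = -7 - 1065801535210 = -1065801535217)
((41 - 77) - 4640*(11 + 5)) + (j - 1*(-1501150)) = ((41 - 77) - 4640*(11 + 5)) + (-1065801535217 - 1*(-1501150)) = (-36 - 4640*16) + (-1065801535217 + 1501150) = (-36 - 580*128) - 1065800034067 = (-36 - 74240) - 1065800034067 = -74276 - 1065800034067 = -1065800108343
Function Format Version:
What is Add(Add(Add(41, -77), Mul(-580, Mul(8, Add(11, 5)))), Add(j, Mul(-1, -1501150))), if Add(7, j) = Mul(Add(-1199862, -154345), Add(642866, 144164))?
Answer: -1065800108343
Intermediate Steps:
j = -1065801535217 (j = Add(-7, Mul(Add(-1199862, -154345), Add(642866, 144164))) = Add(-7, Mul(-1354207, 787030)) = Add(-7, -1065801535210) = -1065801535217)
Add(Add(Add(41, -77), Mul(-580, Mul(8, Add(11, 5)))), Add(j, Mul(-1, -1501150))) = Add(Add(Add(41, -77), Mul(-580, Mul(8, Add(11, 5)))), Add(-1065801535217, Mul(-1, -1501150))) = Add(Add(-36, Mul(-580, Mul(8, 16))), Add(-1065801535217, 1501150)) = Add(Add(-36, Mul(-580, 128)), -1065800034067) = Add(Add(-36, -74240), -1065800034067) = Add(-74276, -1065800034067) = -1065800108343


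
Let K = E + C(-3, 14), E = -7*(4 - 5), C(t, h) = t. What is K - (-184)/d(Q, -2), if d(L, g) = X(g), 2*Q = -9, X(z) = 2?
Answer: 96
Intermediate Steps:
Q = -9/2 (Q = (½)*(-9) = -9/2 ≈ -4.5000)
E = 7 (E = -7*(-1) = 7)
d(L, g) = 2
K = 4 (K = 7 - 3 = 4)
K - (-184)/d(Q, -2) = 4 - (-184)/2 = 4 - 1*(-92) = 4 + 92 = 96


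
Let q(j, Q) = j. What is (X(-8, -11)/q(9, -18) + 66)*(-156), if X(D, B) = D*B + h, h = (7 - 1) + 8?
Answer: -12064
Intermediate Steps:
h = 14 (h = 6 + 8 = 14)
X(D, B) = 14 + B*D (X(D, B) = D*B + 14 = B*D + 14 = 14 + B*D)
(X(-8, -11)/q(9, -18) + 66)*(-156) = ((14 - 11*(-8))/9 + 66)*(-156) = ((14 + 88)*(⅑) + 66)*(-156) = (102*(⅑) + 66)*(-156) = (34/3 + 66)*(-156) = (232/3)*(-156) = -12064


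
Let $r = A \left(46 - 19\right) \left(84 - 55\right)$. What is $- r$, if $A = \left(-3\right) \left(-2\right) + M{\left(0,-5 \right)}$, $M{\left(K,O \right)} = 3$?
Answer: $-7047$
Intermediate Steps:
$A = 9$ ($A = \left(-3\right) \left(-2\right) + 3 = 6 + 3 = 9$)
$r = 7047$ ($r = 9 \left(46 - 19\right) \left(84 - 55\right) = 9 \cdot 27 \cdot 29 = 9 \cdot 783 = 7047$)
$- r = \left(-1\right) 7047 = -7047$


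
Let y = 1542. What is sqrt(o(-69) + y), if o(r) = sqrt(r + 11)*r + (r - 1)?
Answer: sqrt(1472 - 69*I*sqrt(58)) ≈ 38.955 - 6.7448*I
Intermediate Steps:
o(r) = -1 + r + r*sqrt(11 + r) (o(r) = sqrt(11 + r)*r + (-1 + r) = r*sqrt(11 + r) + (-1 + r) = -1 + r + r*sqrt(11 + r))
sqrt(o(-69) + y) = sqrt((-1 - 69 - 69*sqrt(11 - 69)) + 1542) = sqrt((-1 - 69 - 69*I*sqrt(58)) + 1542) = sqrt((-70 - 69*I*sqrt(58)) + 1542) = sqrt(1472 - 69*I*sqrt(58))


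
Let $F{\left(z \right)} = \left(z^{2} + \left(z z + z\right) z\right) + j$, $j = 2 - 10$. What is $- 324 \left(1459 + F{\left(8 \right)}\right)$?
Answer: $-677484$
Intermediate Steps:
$j = -8$ ($j = 2 - 10 = -8$)
$F{\left(z \right)} = -8 + z^{2} + z \left(z + z^{2}\right)$ ($F{\left(z \right)} = \left(z^{2} + \left(z z + z\right) z\right) - 8 = \left(z^{2} + \left(z^{2} + z\right) z\right) - 8 = \left(z^{2} + \left(z + z^{2}\right) z\right) - 8 = \left(z^{2} + z \left(z + z^{2}\right)\right) - 8 = -8 + z^{2} + z \left(z + z^{2}\right)$)
$- 324 \left(1459 + F{\left(8 \right)}\right) = - 324 \left(1459 + \left(-8 + 8^{3} + 2 \cdot 8^{2}\right)\right) = - 324 \left(1459 + \left(-8 + 512 + 2 \cdot 64\right)\right) = - 324 \left(1459 + \left(-8 + 512 + 128\right)\right) = - 324 \left(1459 + 632\right) = \left(-324\right) 2091 = -677484$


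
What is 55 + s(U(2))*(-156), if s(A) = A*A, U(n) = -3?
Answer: -1349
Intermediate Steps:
s(A) = A**2
55 + s(U(2))*(-156) = 55 + (-3)**2*(-156) = 55 + 9*(-156) = 55 - 1404 = -1349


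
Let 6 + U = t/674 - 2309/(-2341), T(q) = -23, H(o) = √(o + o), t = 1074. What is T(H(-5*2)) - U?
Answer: -15446839/788917 ≈ -19.580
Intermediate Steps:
H(o) = √2*√o (H(o) = √(2*o) = √2*√o)
U = -2698252/788917 (U = -6 + (1074/674 - 2309/(-2341)) = -6 + (1074*(1/674) - 2309*(-1/2341)) = -6 + (537/337 + 2309/2341) = -6 + 2035250/788917 = -2698252/788917 ≈ -3.4202)
T(H(-5*2)) - U = -23 - 1*(-2698252/788917) = -23 + 2698252/788917 = -15446839/788917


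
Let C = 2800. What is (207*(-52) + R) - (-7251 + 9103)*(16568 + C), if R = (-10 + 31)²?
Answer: -35879859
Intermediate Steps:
R = 441 (R = 21² = 441)
(207*(-52) + R) - (-7251 + 9103)*(16568 + C) = (207*(-52) + 441) - (-7251 + 9103)*(16568 + 2800) = (-10764 + 441) - 1852*19368 = -10323 - 1*35869536 = -10323 - 35869536 = -35879859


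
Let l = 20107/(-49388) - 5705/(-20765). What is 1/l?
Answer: -205108364/27152663 ≈ -7.5539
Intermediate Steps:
l = -27152663/205108364 (l = 20107*(-1/49388) - 5705*(-1/20765) = -20107/49388 + 1141/4153 = -27152663/205108364 ≈ -0.13238)
1/l = 1/(-27152663/205108364) = -205108364/27152663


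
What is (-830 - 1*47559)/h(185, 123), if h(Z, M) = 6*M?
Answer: -48389/738 ≈ -65.568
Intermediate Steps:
(-830 - 1*47559)/h(185, 123) = (-830 - 1*47559)/((6*123)) = (-830 - 47559)/738 = -48389*1/738 = -48389/738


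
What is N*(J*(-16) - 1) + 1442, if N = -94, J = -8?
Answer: -10496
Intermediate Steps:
N*(J*(-16) - 1) + 1442 = -94*(-8*(-16) - 1) + 1442 = -94*(128 - 1) + 1442 = -94*127 + 1442 = -11938 + 1442 = -10496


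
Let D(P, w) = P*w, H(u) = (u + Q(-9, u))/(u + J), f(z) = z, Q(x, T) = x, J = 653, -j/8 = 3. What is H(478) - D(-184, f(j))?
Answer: -4994027/1131 ≈ -4415.6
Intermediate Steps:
j = -24 (j = -8*3 = -24)
H(u) = (-9 + u)/(653 + u) (H(u) = (u - 9)/(u + 653) = (-9 + u)/(653 + u))
H(478) - D(-184, f(j)) = (-9 + 478)/(653 + 478) - (-184)*(-24) = 469/1131 - 1*4416 = (1/1131)*469 - 4416 = 469/1131 - 4416 = -4994027/1131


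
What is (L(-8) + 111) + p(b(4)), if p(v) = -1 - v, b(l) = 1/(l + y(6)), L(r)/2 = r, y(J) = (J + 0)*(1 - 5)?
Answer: 1881/20 ≈ 94.050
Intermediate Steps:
y(J) = -4*J (y(J) = J*(-4) = -4*J)
L(r) = 2*r
b(l) = 1/(-24 + l) (b(l) = 1/(l - 4*6) = 1/(l - 24) = 1/(-24 + l))
(L(-8) + 111) + p(b(4)) = (2*(-8) + 111) + (-1 - 1/(-24 + 4)) = (-16 + 111) + (-1 - 1/(-20)) = 95 + (-1 - 1*(-1/20)) = 95 + (-1 + 1/20) = 95 - 19/20 = 1881/20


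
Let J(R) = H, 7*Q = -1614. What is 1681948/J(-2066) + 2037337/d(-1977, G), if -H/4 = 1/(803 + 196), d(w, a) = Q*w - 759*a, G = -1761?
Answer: -5270604349072064/12547071 ≈ -4.2007e+8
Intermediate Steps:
Q = -1614/7 (Q = (1/7)*(-1614) = -1614/7 ≈ -230.57)
d(w, a) = -759*a - 1614*w/7 (d(w, a) = -1614*w/7 - 759*a = -759*a - 1614*w/7)
H = -4/999 (H = -4/(803 + 196) = -4/999 ≈ -0.0040040)
J(R) = -4/999
1681948/J(-2066) + 2037337/d(-1977, G) = 1681948/(-4/999) + 2037337/(-759*(-1761) - 1614/7*(-1977)) = 1681948*(-999/4) + 2037337/(1336599 + 3190878/7) = -420066513 + 2037337/(12547071/7) = -420066513 + 2037337*(7/12547071) = -420066513 + 14261359/12547071 = -5270604349072064/12547071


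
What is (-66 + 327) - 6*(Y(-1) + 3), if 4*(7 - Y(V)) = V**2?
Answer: 405/2 ≈ 202.50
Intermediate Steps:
Y(V) = 7 - V**2/4
(-66 + 327) - 6*(Y(-1) + 3) = (-66 + 327) - 6*((7 - 1/4*(-1)**2) + 3) = 261 - 6*((7 - 1/4*1) + 3) = 261 - 6*((7 - 1/4) + 3) = 261 - 6*(27/4 + 3) = 261 - 6*39/4 = 261 - 117/2 = 405/2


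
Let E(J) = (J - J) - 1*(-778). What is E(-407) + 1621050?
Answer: 1621828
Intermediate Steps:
E(J) = 778 (E(J) = 0 + 778 = 778)
E(-407) + 1621050 = 778 + 1621050 = 1621828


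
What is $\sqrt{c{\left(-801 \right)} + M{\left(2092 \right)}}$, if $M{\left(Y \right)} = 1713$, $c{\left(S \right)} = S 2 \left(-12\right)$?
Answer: $\sqrt{20937} \approx 144.7$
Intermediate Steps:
$c{\left(S \right)} = - 24 S$ ($c{\left(S \right)} = 2 S \left(-12\right) = - 24 S$)
$\sqrt{c{\left(-801 \right)} + M{\left(2092 \right)}} = \sqrt{\left(-24\right) \left(-801\right) + 1713} = \sqrt{19224 + 1713} = \sqrt{20937}$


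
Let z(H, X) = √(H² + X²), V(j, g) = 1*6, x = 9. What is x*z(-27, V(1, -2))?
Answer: 27*√85 ≈ 248.93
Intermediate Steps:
V(j, g) = 6
x*z(-27, V(1, -2)) = 9*√((-27)² + 6²) = 9*√(729 + 36) = 9*√765 = 9*(3*√85) = 27*√85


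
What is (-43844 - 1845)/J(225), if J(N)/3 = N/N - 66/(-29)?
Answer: -1324981/285 ≈ -4649.1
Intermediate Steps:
J(N) = 285/29 (J(N) = 3*(N/N - 66/(-29)) = 3*(1 - 66*(-1/29)) = 3*(1 + 66/29) = 3*(95/29) = 285/29)
(-43844 - 1845)/J(225) = (-43844 - 1845)/(285/29) = -45689*29/285 = -1324981/285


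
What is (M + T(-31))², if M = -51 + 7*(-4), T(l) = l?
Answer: 12100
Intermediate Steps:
M = -79 (M = -51 - 28 = -79)
(M + T(-31))² = (-79 - 31)² = (-110)² = 12100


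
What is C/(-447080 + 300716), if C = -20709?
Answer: 6903/48788 ≈ 0.14149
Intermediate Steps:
C/(-447080 + 300716) = -20709/(-447080 + 300716) = -20709/(-146364) = -20709*(-1/146364) = 6903/48788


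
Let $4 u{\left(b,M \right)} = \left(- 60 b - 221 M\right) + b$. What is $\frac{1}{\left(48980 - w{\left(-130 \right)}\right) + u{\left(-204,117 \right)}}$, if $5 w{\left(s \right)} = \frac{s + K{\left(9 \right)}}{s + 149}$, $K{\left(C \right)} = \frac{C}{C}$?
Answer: $\frac{380}{17299921} \approx 2.1965 \cdot 10^{-5}$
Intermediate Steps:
$K{\left(C \right)} = 1$
$w{\left(s \right)} = \frac{1 + s}{5 \left(149 + s\right)}$ ($w{\left(s \right)} = \frac{\left(s + 1\right) \frac{1}{s + 149}}{5} = \frac{\left(1 + s\right) \frac{1}{149 + s}}{5} = \frac{\frac{1}{149 + s} \left(1 + s\right)}{5} = \frac{1 + s}{5 \left(149 + s\right)}$)
$u{\left(b,M \right)} = - \frac{221 M}{4} - \frac{59 b}{4}$ ($u{\left(b,M \right)} = \frac{\left(- 60 b - 221 M\right) + b}{4} = \frac{\left(- 221 M - 60 b\right) + b}{4} = \frac{- 221 M - 59 b}{4} = - \frac{221 M}{4} - \frac{59 b}{4}$)
$\frac{1}{\left(48980 - w{\left(-130 \right)}\right) + u{\left(-204,117 \right)}} = \frac{1}{\left(48980 - \frac{1 - 130}{5 \left(149 - 130\right)}\right) - \frac{13821}{4}} = \frac{1}{\left(48980 - \frac{1}{5} \cdot \frac{1}{19} \left(-129\right)\right) + \left(- \frac{25857}{4} + 3009\right)} = \frac{1}{\left(48980 - \frac{1}{5} \cdot \frac{1}{19} \left(-129\right)\right) - \frac{13821}{4}} = \frac{1}{\left(48980 - - \frac{129}{95}\right) - \frac{13821}{4}} = \frac{1}{\left(48980 + \frac{129}{95}\right) - \frac{13821}{4}} = \frac{1}{\frac{4653229}{95} - \frac{13821}{4}} = \frac{1}{\frac{17299921}{380}} = \frac{380}{17299921}$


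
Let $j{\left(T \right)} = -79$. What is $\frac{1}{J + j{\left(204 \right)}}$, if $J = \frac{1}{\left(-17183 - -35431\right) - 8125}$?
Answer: $- \frac{10123}{799716} \approx -0.012658$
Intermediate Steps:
$J = \frac{1}{10123}$ ($J = \frac{1}{\left(-17183 + 35431\right) - 8125} = \frac{1}{18248 - 8125} = \frac{1}{10123} \approx 9.8785 \cdot 10^{-5}$)
$\frac{1}{J + j{\left(204 \right)}} = \frac{1}{\frac{1}{10123} - 79} = \frac{1}{- \frac{799716}{10123}} = - \frac{10123}{799716}$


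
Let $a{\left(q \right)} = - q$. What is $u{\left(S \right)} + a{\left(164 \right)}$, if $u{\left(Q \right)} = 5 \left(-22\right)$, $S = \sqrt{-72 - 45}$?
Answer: $-274$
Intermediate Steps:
$S = 3 i \sqrt{13}$ ($S = \sqrt{-117} = 3 i \sqrt{13} \approx 10.817 i$)
$u{\left(Q \right)} = -110$
$u{\left(S \right)} + a{\left(164 \right)} = -110 - 164 = -274$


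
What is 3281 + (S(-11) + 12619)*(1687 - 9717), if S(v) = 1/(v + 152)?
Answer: -14287155779/141 ≈ -1.0133e+8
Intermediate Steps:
S(v) = 1/(152 + v)
3281 + (S(-11) + 12619)*(1687 - 9717) = 3281 + (1/(152 - 11) + 12619)*(1687 - 9717) = 3281 + (1/141 + 12619)*(-8030) = 3281 + (1779280/141)*(-8030) = 3281 - 14287618400/141 = -14287155779/141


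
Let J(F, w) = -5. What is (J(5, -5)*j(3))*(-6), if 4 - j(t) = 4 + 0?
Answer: 0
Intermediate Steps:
j(t) = 0 (j(t) = 4 - (4 + 0) = 4 - 1*4 = 4 - 4 = 0)
(J(5, -5)*j(3))*(-6) = -5*0*(-6) = 0*(-6) = 0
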